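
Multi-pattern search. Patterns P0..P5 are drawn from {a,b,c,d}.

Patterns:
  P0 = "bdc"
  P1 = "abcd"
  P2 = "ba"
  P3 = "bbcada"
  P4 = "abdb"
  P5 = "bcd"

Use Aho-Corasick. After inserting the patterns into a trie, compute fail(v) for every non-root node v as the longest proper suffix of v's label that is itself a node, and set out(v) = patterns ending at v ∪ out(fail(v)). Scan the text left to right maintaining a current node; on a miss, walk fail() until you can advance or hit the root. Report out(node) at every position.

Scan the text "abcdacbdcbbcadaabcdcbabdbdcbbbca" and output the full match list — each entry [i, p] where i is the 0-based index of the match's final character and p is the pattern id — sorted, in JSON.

Construct AC machine:
Trie nodes:
  n0 'ε': a→4 b→1
  n1 'b': a→8 b→9 c→16 d→2
  n2 'bd': c→3
  n3 'bdc': ·  [P0 ends]
  n4 'a': b→5
  n5 'ab': c→6 d→14
  n6 'abc': d→7
  n7 'abcd': ·  [P1 ends]
  n8 'ba': ·  [P2 ends]
  n9 'bb': c→10
  n10 'bbc': a→11
  n11 'bbca': d→12
  n12 'bbcad': a→13
  n13 'bbcada': ·  [P3 ends]
  n14 'abd': b→15
  n15 'abdb': ·  [P4 ends]
  n16 'bc': d→17
  n17 'bcd': ·  [P5 ends]

Failure links (BFS by depth):
  n1('b'): parent n0 fail=0; on 'b' 0 → fail=0;  out ∅∪∅=∅
  n4('a'): parent n0 fail=0; on 'a' 0 → fail=0;  out ∅∪∅=∅
  n2('bd'): parent n1 fail=0; on 'd' 0 → fail=0;  out ∅∪∅=∅
  n5('ab'): parent n4 fail=0; on 'b' 0 → fail=1;  out ∅∪∅=∅
  n8('ba'): parent n1 fail=0; on 'a' 0 → fail=4;  out {2}∪∅={2}
  n9('bb'): parent n1 fail=0; on 'b' 0 → fail=1;  out ∅∪∅=∅
  n16('bc'): parent n1 fail=0; on 'c' 0 → fail=0;  out ∅∪∅=∅
  n3('bdc'): parent n2 fail=0; on 'c' 0 → fail=0;  out {0}∪∅={0}
  n6('abc'): parent n5 fail=1; on 'c' 1 → fail=16;  out ∅∪∅=∅
  n10('bbc'): parent n9 fail=1; on 'c' 1 → fail=16;  out ∅∪∅=∅
  n14('abd'): parent n5 fail=1; on 'd' 1 → fail=2;  out ∅∪∅=∅
  n17('bcd'): parent n16 fail=0; on 'd' 0 → fail=0;  out {5}∪∅={5}
  n7('abcd'): parent n6 fail=16; on 'd' 16 → fail=17;  out {1}∪{5}={1,5}
  n11('bbca'): parent n10 fail=16; on 'a' 16→0 → fail=4;  out ∅∪∅=∅
  n15('abdb'): parent n14 fail=2; on 'b' 2→0 → fail=1;  out {4}∪∅={4}
  n12('bbcad'): parent n11 fail=4; on 'd' 4→0 → fail=0;  out ∅∪∅=∅
  n13('bbcada'): parent n12 fail=0; on 'a' 0 → fail=4;  out {3}∪∅={3}

Scan:
pos 0 'a': at 4
pos 1 'b': at 5
pos 2 'c': at 6
pos 3 'd': at 7  emit P1@[0:3],P5@[1:3]
pos 4 'a': at 4 ·f
pos 5 'c': at 0 ·f
pos 6 'b': at 1
pos 7 'd': at 2
pos 8 'c': at 3  emit P0@[6:8]
pos 9 'b': at 1 ·f
pos 10 'b': at 9
pos 11 'c': at 10
pos 12 'a': at 11
pos 13 'd': at 12
pos 14 'a': at 13  emit P3@[9:14]
pos 15 'a': at 4 ·f
pos 16 'b': at 5
pos 17 'c': at 6
pos 18 'd': at 7  emit P1@[15:18],P5@[16:18]
pos 19 'c': at 0 ·f
pos 20 'b': at 1
pos 21 'a': at 8  emit P2@[20:21]
pos 22 'b': at 5 ·f
pos 23 'd': at 14
pos 24 'b': at 15  emit P4@[21:24]
pos 25 'd': at 2 ·f
pos 26 'c': at 3  emit P0@[24:26]
pos 27 'b': at 1 ·f
pos 28 'b': at 9
pos 29 'b': at 9 ·f
pos 30 'c': at 10
pos 31 'a': at 11

Result: [[3,1],[3,5],[8,0],[14,3],[18,1],[18,5],[21,2],[24,4],[26,0]]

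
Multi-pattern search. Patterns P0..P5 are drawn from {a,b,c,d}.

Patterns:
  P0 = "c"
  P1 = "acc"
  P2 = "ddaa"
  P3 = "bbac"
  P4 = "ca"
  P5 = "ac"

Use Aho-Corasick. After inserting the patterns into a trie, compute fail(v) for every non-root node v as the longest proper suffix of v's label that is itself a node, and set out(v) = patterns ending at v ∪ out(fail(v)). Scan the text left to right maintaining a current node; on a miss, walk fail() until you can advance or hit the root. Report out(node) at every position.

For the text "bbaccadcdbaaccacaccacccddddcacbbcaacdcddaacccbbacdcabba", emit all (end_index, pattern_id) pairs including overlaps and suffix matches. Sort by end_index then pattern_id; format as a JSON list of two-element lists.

Build:
Trie (insert patterns):
  0='ε' goto a→2 b→9 c→1 d→5
  1='c' goto a→13  [P0 ends]
  2='a' goto c→3
  3='ac' goto c→4  [P5 ends]
  4='acc' goto ·  [P1 ends]
  5='d' goto d→6
  6='dd' goto a→7
  7='dda' goto a→8
  8='ddaa' goto ·  [P2 ends]
  9='b' goto b→10
  10='bb' goto a→11
  11='bba' goto c→12
  12='bbac' goto ·  [P3 ends]
  13='ca' goto ·  [P4 ends]

BFS fail/out derivation:
  n1('c'): parent n0 fail=0; on 'c' 0 → fail=0;  out {0}∪∅={0}
  n2('a'): parent n0 fail=0; on 'a' 0 → fail=0;  out ∅∪∅=∅
  n5('d'): parent n0 fail=0; on 'd' 0 → fail=0;  out ∅∪∅=∅
  n9('b'): parent n0 fail=0; on 'b' 0 → fail=0;  out ∅∪∅=∅
  n3('ac'): parent n2 fail=0; on 'c' 0 → fail=1;  out {5}∪{0}={0,5}
  n6('dd'): parent n5 fail=0; on 'd' 0 → fail=5;  out ∅∪∅=∅
  n10('bb'): parent n9 fail=0; on 'b' 0 → fail=9;  out ∅∪∅=∅
  n13('ca'): parent n1 fail=0; on 'a' 0 → fail=2;  out {4}∪∅={4}
  n4('acc'): parent n3 fail=1; on 'c' 1→0 → fail=1;  out {1}∪{0}={0,1}
  n7('dda'): parent n6 fail=5; on 'a' 5→0 → fail=2;  out ∅∪∅=∅
  n11('bba'): parent n10 fail=9; on 'a' 9→0 → fail=2;  out ∅∪∅=∅
  n8('ddaa'): parent n7 fail=2; on 'a' 2→0 → fail=2;  out {2}∪∅={2}
  n12('bbac'): parent n11 fail=2; on 'c' 2 → fail=3;  out {3}∪{0,5}={0,3,5}

Text stream:
pos 0 'b': at 9
pos 1 'b': at 10
pos 2 'a': at 11
pos 3 'c': at 12  → match P0@[3:3],P3@[0:3],P5@[2:3]
pos 4 'c': at 4 (via fail)  → match P0@[4:4],P1@[2:4]
pos 5 'a': at 13 (via fail)  → match P4@[4:5]
pos 6 'd': at 5 (via fail)
pos 7 'c': at 1 (via fail)  → match P0@[7:7]
pos 8 'd': at 5 (via fail)
pos 9 'b': at 9 (via fail)
pos 10 'a': at 2 (via fail)
pos 11 'a': at 2 (via fail)
pos 12 'c': at 3  → match P0@[12:12],P5@[11:12]
pos 13 'c': at 4  → match P0@[13:13],P1@[11:13]
pos 14 'a': at 13 (via fail)  → match P4@[13:14]
pos 15 'c': at 3 (via fail)  → match P0@[15:15],P5@[14:15]
pos 16 'a': at 13 (via fail)  → match P4@[15:16]
pos 17 'c': at 3 (via fail)  → match P0@[17:17],P5@[16:17]
pos 18 'c': at 4  → match P0@[18:18],P1@[16:18]
pos 19 'a': at 13 (via fail)  → match P4@[18:19]
pos 20 'c': at 3 (via fail)  → match P0@[20:20],P5@[19:20]
pos 21 'c': at 4  → match P0@[21:21],P1@[19:21]
pos 22 'c': at 1 (via fail)  → match P0@[22:22]
pos 23 'd': at 5 (via fail)
pos 24 'd': at 6
pos 25 'd': at 6 (via fail)
pos 26 'd': at 6 (via fail)
pos 27 'c': at 1 (via fail)  → match P0@[27:27]
pos 28 'a': at 13  → match P4@[27:28]
pos 29 'c': at 3 (via fail)  → match P0@[29:29],P5@[28:29]
pos 30 'b': at 9 (via fail)
pos 31 'b': at 10
pos 32 'c': at 1 (via fail)  → match P0@[32:32]
pos 33 'a': at 13  → match P4@[32:33]
pos 34 'a': at 2 (via fail)
pos 35 'c': at 3  → match P0@[35:35],P5@[34:35]
pos 36 'd': at 5 (via fail)
pos 37 'c': at 1 (via fail)  → match P0@[37:37]
pos 38 'd': at 5 (via fail)
pos 39 'd': at 6
pos 40 'a': at 7
pos 41 'a': at 8  → match P2@[38:41]
pos 42 'c': at 3 (via fail)  → match P0@[42:42],P5@[41:42]
pos 43 'c': at 4  → match P0@[43:43],P1@[41:43]
pos 44 'c': at 1 (via fail)  → match P0@[44:44]
pos 45 'b': at 9 (via fail)
pos 46 'b': at 10
pos 47 'a': at 11
pos 48 'c': at 12  → match P0@[48:48],P3@[45:48],P5@[47:48]
pos 49 'd': at 5 (via fail)
pos 50 'c': at 1 (via fail)  → match P0@[50:50]
pos 51 'a': at 13  → match P4@[50:51]
pos 52 'b': at 9 (via fail)
pos 53 'b': at 10
pos 54 'a': at 11

All matches (sorted): [[3,0],[3,3],[3,5],[4,0],[4,1],[5,4],[7,0],[12,0],[12,5],[13,0],[13,1],[14,4],[15,0],[15,5],[16,4],[17,0],[17,5],[18,0],[18,1],[19,4],[20,0],[20,5],[21,0],[21,1],[22,0],[27,0],[28,4],[29,0],[29,5],[32,0],[33,4],[35,0],[35,5],[37,0],[41,2],[42,0],[42,5],[43,0],[43,1],[44,0],[48,0],[48,3],[48,5],[50,0],[51,4]]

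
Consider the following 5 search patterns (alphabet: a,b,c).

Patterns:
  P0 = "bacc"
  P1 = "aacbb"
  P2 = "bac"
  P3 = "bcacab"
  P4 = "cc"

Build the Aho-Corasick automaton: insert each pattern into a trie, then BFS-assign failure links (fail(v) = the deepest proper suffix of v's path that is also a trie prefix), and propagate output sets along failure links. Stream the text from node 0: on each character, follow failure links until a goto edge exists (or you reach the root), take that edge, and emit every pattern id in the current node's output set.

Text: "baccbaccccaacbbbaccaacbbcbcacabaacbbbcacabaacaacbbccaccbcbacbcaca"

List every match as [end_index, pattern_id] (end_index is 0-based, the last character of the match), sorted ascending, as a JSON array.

Construct AC machine:
Trie (insert patterns):
  0='ε' goto a→5 b→1 c→15
  1='b' goto a→2 c→10
  2='ba' goto c→3
  3='bac' goto c→4  ←P2
  4='bacc' goto ·  ←P0
  5='a' goto a→6
  6='aa' goto c→7
  7='aac' goto b→8
  8='aacb' goto b→9
  9='aacbb' goto ·  ←P1
  10='bc' goto a→11
  11='bca' goto c→12
  12='bcac' goto a→13
  13='bcaca' goto b→14
  14='bcacab' goto ·  ←P3
  15='c' goto c→16
  16='cc' goto ·  ←P4

BFS fail/out derivation:
  n1('b'): parent n0 fail=0; on 'b' 0 → fail=0;  out ∅∪∅=∅
  n5('a'): parent n0 fail=0; on 'a' 0 → fail=0;  out ∅∪∅=∅
  n15('c'): parent n0 fail=0; on 'c' 0 → fail=0;  out ∅∪∅=∅
  n2('ba'): parent n1 fail=0; on 'a' 0 → fail=5;  out ∅∪∅=∅
  n6('aa'): parent n5 fail=0; on 'a' 0 → fail=5;  out ∅∪∅=∅
  n10('bc'): parent n1 fail=0; on 'c' 0 → fail=15;  out ∅∪∅=∅
  n16('cc'): parent n15 fail=0; on 'c' 0 → fail=15;  out {4}∪∅={4}
  n3('bac'): parent n2 fail=5; on 'c' 5→0 → fail=15;  out {2}∪∅={2}
  n7('aac'): parent n6 fail=5; on 'c' 5→0 → fail=15;  out ∅∪∅=∅
  n11('bca'): parent n10 fail=15; on 'a' 15→0 → fail=5;  out ∅∪∅=∅
  n4('bacc'): parent n3 fail=15; on 'c' 15 → fail=16;  out {0}∪{4}={0,4}
  n8('aacb'): parent n7 fail=15; on 'b' 15→0 → fail=1;  out ∅∪∅=∅
  n12('bcac'): parent n11 fail=5; on 'c' 5→0 → fail=15;  out ∅∪∅=∅
  n9('aacbb'): parent n8 fail=1; on 'b' 1→0 → fail=1;  out {1}∪∅={1}
  n13('bcaca'): parent n12 fail=15; on 'a' 15→0 → fail=5;  out ∅∪∅=∅
  n14('bcacab'): parent n13 fail=5; on 'b' 5→0 → fail=1;  out {3}∪∅={3}

Text stream:
i=0 'b': node 0→1
i=1 'a': node 1→2
i=2 'c': node 2→3  ** P2@[0:2]
i=3 'c': node 3→4  ** P0@[0:3],P4@[2:3]
i=4 'b': node 4→1 ·f
i=5 'a': node 1→2
i=6 'c': node 2→3  ** P2@[4:6]
i=7 'c': node 3→4  ** P0@[4:7],P4@[6:7]
i=8 'c': node 4→16 ·f  ** P4@[7:8]
i=9 'c': node 16→16 ·f  ** P4@[8:9]
i=10 'a': node 16→5 ·f
i=11 'a': node 5→6
i=12 'c': node 6→7
i=13 'b': node 7→8
i=14 'b': node 8→9  ** P1@[10:14]
i=15 'b': node 9→1 ·f
i=16 'a': node 1→2
i=17 'c': node 2→3  ** P2@[15:17]
i=18 'c': node 3→4  ** P0@[15:18],P4@[17:18]
i=19 'a': node 4→5 ·f
i=20 'a': node 5→6
i=21 'c': node 6→7
i=22 'b': node 7→8
i=23 'b': node 8→9  ** P1@[19:23]
i=24 'c': node 9→10 ·f
i=25 'b': node 10→1 ·f
i=26 'c': node 1→10
i=27 'a': node 10→11
i=28 'c': node 11→12
i=29 'a': node 12→13
i=30 'b': node 13→14  ** P3@[25:30]
i=31 'a': node 14→2 ·f
i=32 'a': node 2→6 ·f
i=33 'c': node 6→7
i=34 'b': node 7→8
i=35 'b': node 8→9  ** P1@[31:35]
i=36 'b': node 9→1 ·f
i=37 'c': node 1→10
i=38 'a': node 10→11
i=39 'c': node 11→12
i=40 'a': node 12→13
i=41 'b': node 13→14  ** P3@[36:41]
i=42 'a': node 14→2 ·f
i=43 'a': node 2→6 ·f
i=44 'c': node 6→7
i=45 'a': node 7→5 ·f
i=46 'a': node 5→6
i=47 'c': node 6→7
i=48 'b': node 7→8
i=49 'b': node 8→9  ** P1@[45:49]
i=50 'c': node 9→10 ·f
i=51 'c': node 10→16 ·f  ** P4@[50:51]
i=52 'a': node 16→5 ·f
i=53 'c': node 5→15 ·f
i=54 'c': node 15→16  ** P4@[53:54]
i=55 'b': node 16→1 ·f
i=56 'c': node 1→10
i=57 'b': node 10→1 ·f
i=58 'a': node 1→2
i=59 'c': node 2→3  ** P2@[57:59]
i=60 'b': node 3→1 ·f
i=61 'c': node 1→10
i=62 'a': node 10→11
i=63 'c': node 11→12
i=64 'a': node 12→13

Result: [[2,2],[3,0],[3,4],[6,2],[7,0],[7,4],[8,4],[9,4],[14,1],[17,2],[18,0],[18,4],[23,1],[30,3],[35,1],[41,3],[49,1],[51,4],[54,4],[59,2]]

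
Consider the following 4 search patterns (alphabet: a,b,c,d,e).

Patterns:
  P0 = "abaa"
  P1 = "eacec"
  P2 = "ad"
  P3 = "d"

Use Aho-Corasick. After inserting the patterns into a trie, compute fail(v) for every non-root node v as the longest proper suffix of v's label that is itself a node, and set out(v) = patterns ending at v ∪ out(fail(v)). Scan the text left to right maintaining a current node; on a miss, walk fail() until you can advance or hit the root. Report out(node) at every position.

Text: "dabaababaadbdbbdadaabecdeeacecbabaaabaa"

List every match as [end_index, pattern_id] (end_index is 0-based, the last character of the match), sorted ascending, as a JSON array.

Build automaton:
Trie (insert patterns):
  0='ε' goto a→1 d→11 e→5
  1='a' goto b→2 d→10
  2='ab' goto a→3
  3='aba' goto a→4
  4='abaa' goto ·  ←P0
  5='e' goto a→6
  6='ea' goto c→7
  7='eac' goto e→8
  8='eace' goto c→9
  9='eacec' goto ·  ←P1
  10='ad' goto ·  ←P2
  11='d' goto ·  ←P3

Failure links (BFS by depth):
  n1('a'): parent n0 fail=0; on 'a' 0 → fail=0;  out ∅∪∅=∅
  n5('e'): parent n0 fail=0; on 'e' 0 → fail=0;  out ∅∪∅=∅
  n11('d'): parent n0 fail=0; on 'd' 0 → fail=0;  out {3}∪∅={3}
  n2('ab'): parent n1 fail=0; on 'b' 0 → fail=0;  out ∅∪∅=∅
  n6('ea'): parent n5 fail=0; on 'a' 0 → fail=1;  out ∅∪∅=∅
  n10('ad'): parent n1 fail=0; on 'd' 0 → fail=11;  out {2}∪{3}={2,3}
  n3('aba'): parent n2 fail=0; on 'a' 0 → fail=1;  out ∅∪∅=∅
  n7('eac'): parent n6 fail=1; on 'c' 1→0 → fail=0;  out ∅∪∅=∅
  n4('abaa'): parent n3 fail=1; on 'a' 1→0 → fail=1;  out {0}∪∅={0}
  n8('eace'): parent n7 fail=0; on 'e' 0 → fail=5;  out ∅∪∅=∅
  n9('eacec'): parent n8 fail=5; on 'c' 5→0 → fail=0;  out {1}∪∅={1}

Scan:
pos 0 'd': at 11  emit P3@[0:0]
pos 1 'a': at 1 (via fail)
pos 2 'b': at 2
pos 3 'a': at 3
pos 4 'a': at 4  emit P0@[1:4]
pos 5 'b': at 2 (via fail)
pos 6 'a': at 3
pos 7 'b': at 2 (via fail)
pos 8 'a': at 3
pos 9 'a': at 4  emit P0@[6:9]
pos 10 'd': at 10 (via fail)  emit P2@[9:10],P3@[10:10]
pos 11 'b': at 0 (via fail)
pos 12 'd': at 11  emit P3@[12:12]
pos 13 'b': at 0 (via fail)
pos 14 'b': at 0
pos 15 'd': at 11  emit P3@[15:15]
pos 16 'a': at 1 (via fail)
pos 17 'd': at 10  emit P2@[16:17],P3@[17:17]
pos 18 'a': at 1 (via fail)
pos 19 'a': at 1 (via fail)
pos 20 'b': at 2
pos 21 'e': at 5 (via fail)
pos 22 'c': at 0 (via fail)
pos 23 'd': at 11  emit P3@[23:23]
pos 24 'e': at 5 (via fail)
pos 25 'e': at 5 (via fail)
pos 26 'a': at 6
pos 27 'c': at 7
pos 28 'e': at 8
pos 29 'c': at 9  emit P1@[25:29]
pos 30 'b': at 0 (via fail)
pos 31 'a': at 1
pos 32 'b': at 2
pos 33 'a': at 3
pos 34 'a': at 4  emit P0@[31:34]
pos 35 'a': at 1 (via fail)
pos 36 'b': at 2
pos 37 'a': at 3
pos 38 'a': at 4  emit P0@[35:38]

Result: [[0,3],[4,0],[9,0],[10,2],[10,3],[12,3],[15,3],[17,2],[17,3],[23,3],[29,1],[34,0],[38,0]]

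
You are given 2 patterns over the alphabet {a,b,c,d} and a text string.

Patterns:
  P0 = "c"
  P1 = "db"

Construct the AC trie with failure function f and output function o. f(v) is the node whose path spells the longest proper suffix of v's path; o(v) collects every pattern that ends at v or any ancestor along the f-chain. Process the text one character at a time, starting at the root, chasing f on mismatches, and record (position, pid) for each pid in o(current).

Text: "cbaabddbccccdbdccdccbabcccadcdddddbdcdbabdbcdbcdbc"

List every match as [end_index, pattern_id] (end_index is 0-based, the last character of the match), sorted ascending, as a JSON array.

Build automaton:
Trie nodes:
  n0 'ε': c→1 d→2
  n1 'c': ·  ←P0
  n2 'd': b→3
  n3 'db': ·  ←P1

Failure links (BFS by depth):
  n1('c'): parent n0 fail=0; on 'c' 0 → fail=0;  out {0}∪∅={0}
  n2('d'): parent n0 fail=0; on 'd' 0 → fail=0;  out ∅∪∅=∅
  n3('db'): parent n2 fail=0; on 'b' 0 → fail=0;  out {1}∪∅={1}

Run:
i=0 'c': node 0→1  → match P0@[0:0]
i=1 'b': node 1→0 ·f
i=2 'a': node 0→0
i=3 'a': node 0→0
i=4 'b': node 0→0
i=5 'd': node 0→2
i=6 'd': node 2→2 ·f
i=7 'b': node 2→3  → match P1@[6:7]
i=8 'c': node 3→1 ·f  → match P0@[8:8]
i=9 'c': node 1→1 ·f  → match P0@[9:9]
i=10 'c': node 1→1 ·f  → match P0@[10:10]
i=11 'c': node 1→1 ·f  → match P0@[11:11]
i=12 'd': node 1→2 ·f
i=13 'b': node 2→3  → match P1@[12:13]
i=14 'd': node 3→2 ·f
i=15 'c': node 2→1 ·f  → match P0@[15:15]
i=16 'c': node 1→1 ·f  → match P0@[16:16]
i=17 'd': node 1→2 ·f
i=18 'c': node 2→1 ·f  → match P0@[18:18]
i=19 'c': node 1→1 ·f  → match P0@[19:19]
i=20 'b': node 1→0 ·f
i=21 'a': node 0→0
i=22 'b': node 0→0
i=23 'c': node 0→1  → match P0@[23:23]
i=24 'c': node 1→1 ·f  → match P0@[24:24]
i=25 'c': node 1→1 ·f  → match P0@[25:25]
i=26 'a': node 1→0 ·f
i=27 'd': node 0→2
i=28 'c': node 2→1 ·f  → match P0@[28:28]
i=29 'd': node 1→2 ·f
i=30 'd': node 2→2 ·f
i=31 'd': node 2→2 ·f
i=32 'd': node 2→2 ·f
i=33 'd': node 2→2 ·f
i=34 'b': node 2→3  → match P1@[33:34]
i=35 'd': node 3→2 ·f
i=36 'c': node 2→1 ·f  → match P0@[36:36]
i=37 'd': node 1→2 ·f
i=38 'b': node 2→3  → match P1@[37:38]
i=39 'a': node 3→0 ·f
i=40 'b': node 0→0
i=41 'd': node 0→2
i=42 'b': node 2→3  → match P1@[41:42]
i=43 'c': node 3→1 ·f  → match P0@[43:43]
i=44 'd': node 1→2 ·f
i=45 'b': node 2→3  → match P1@[44:45]
i=46 'c': node 3→1 ·f  → match P0@[46:46]
i=47 'd': node 1→2 ·f
i=48 'b': node 2→3  → match P1@[47:48]
i=49 'c': node 3→1 ·f  → match P0@[49:49]

Matches: [[0,0],[7,1],[8,0],[9,0],[10,0],[11,0],[13,1],[15,0],[16,0],[18,0],[19,0],[23,0],[24,0],[25,0],[28,0],[34,1],[36,0],[38,1],[42,1],[43,0],[45,1],[46,0],[48,1],[49,0]]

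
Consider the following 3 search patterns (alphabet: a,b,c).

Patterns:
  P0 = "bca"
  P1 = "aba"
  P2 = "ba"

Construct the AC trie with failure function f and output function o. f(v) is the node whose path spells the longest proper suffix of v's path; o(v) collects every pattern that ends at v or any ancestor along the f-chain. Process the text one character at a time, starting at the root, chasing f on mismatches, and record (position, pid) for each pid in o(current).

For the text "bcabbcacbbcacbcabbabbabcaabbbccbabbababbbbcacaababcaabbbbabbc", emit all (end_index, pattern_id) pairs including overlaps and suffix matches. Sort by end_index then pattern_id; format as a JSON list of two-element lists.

Build automaton:
Trie (insert patterns):
  n0 'ε': a→4 b→1
  n1 'b': a→7 c→2
  n2 'bc': a→3
  n3 'bca': ·  [P0 ends]
  n4 'a': b→5
  n5 'ab': a→6
  n6 'aba': ·  [P1 ends]
  n7 'ba': ·  [P2 ends]

Failure links (BFS by depth):
  fail(1) 'b': from fail(0)=0 chase 'b': 0 ⇒ 0;  out=∅∪out(0)=∅
  fail(4) 'a': from fail(0)=0 chase 'a': 0 ⇒ 0;  out=∅∪out(0)=∅
  fail(2) 'bc': from fail(1)=0 chase 'c': 0 ⇒ 0;  out=∅∪out(0)=∅
  fail(5) 'ab': from fail(4)=0 chase 'b': 0 ⇒ 1;  out=∅∪out(1)=∅
  fail(7) 'ba': from fail(1)=0 chase 'a': 0 ⇒ 4;  out={2}∪out(4)={2}
  fail(3) 'bca': from fail(2)=0 chase 'a': 0 ⇒ 4;  out={0}∪out(4)={0}
  fail(6) 'aba': from fail(5)=1 chase 'a': 1 ⇒ 7;  out={1}∪out(7)={1,2}

Text stream:
pos 0 'b': at 1
pos 1 'c': at 2
pos 2 'a': at 3  → match P0@[0:2]
pos 3 'b': at 5 (via fail)
pos 4 'b': at 1 (via fail)
pos 5 'c': at 2
pos 6 'a': at 3  → match P0@[4:6]
pos 7 'c': at 0 (via fail)
pos 8 'b': at 1
pos 9 'b': at 1 (via fail)
pos 10 'c': at 2
pos 11 'a': at 3  → match P0@[9:11]
pos 12 'c': at 0 (via fail)
pos 13 'b': at 1
pos 14 'c': at 2
pos 15 'a': at 3  → match P0@[13:15]
pos 16 'b': at 5 (via fail)
pos 17 'b': at 1 (via fail)
pos 18 'a': at 7  → match P2@[17:18]
pos 19 'b': at 5 (via fail)
pos 20 'b': at 1 (via fail)
pos 21 'a': at 7  → match P2@[20:21]
pos 22 'b': at 5 (via fail)
pos 23 'c': at 2 (via fail)
pos 24 'a': at 3  → match P0@[22:24]
pos 25 'a': at 4 (via fail)
pos 26 'b': at 5
pos 27 'b': at 1 (via fail)
pos 28 'b': at 1 (via fail)
pos 29 'c': at 2
pos 30 'c': at 0 (via fail)
pos 31 'b': at 1
pos 32 'a': at 7  → match P2@[31:32]
pos 33 'b': at 5 (via fail)
pos 34 'b': at 1 (via fail)
pos 35 'a': at 7  → match P2@[34:35]
pos 36 'b': at 5 (via fail)
pos 37 'a': at 6  → match P1@[35:37],P2@[36:37]
pos 38 'b': at 5 (via fail)
pos 39 'b': at 1 (via fail)
pos 40 'b': at 1 (via fail)
pos 41 'b': at 1 (via fail)
pos 42 'c': at 2
pos 43 'a': at 3  → match P0@[41:43]
pos 44 'c': at 0 (via fail)
pos 45 'a': at 4
pos 46 'a': at 4 (via fail)
pos 47 'b': at 5
pos 48 'a': at 6  → match P1@[46:48],P2@[47:48]
pos 49 'b': at 5 (via fail)
pos 50 'c': at 2 (via fail)
pos 51 'a': at 3  → match P0@[49:51]
pos 52 'a': at 4 (via fail)
pos 53 'b': at 5
pos 54 'b': at 1 (via fail)
pos 55 'b': at 1 (via fail)
pos 56 'b': at 1 (via fail)
pos 57 'a': at 7  → match P2@[56:57]
pos 58 'b': at 5 (via fail)
pos 59 'b': at 1 (via fail)
pos 60 'c': at 2

Matches: [[2,0],[6,0],[11,0],[15,0],[18,2],[21,2],[24,0],[32,2],[35,2],[37,1],[37,2],[43,0],[48,1],[48,2],[51,0],[57,2]]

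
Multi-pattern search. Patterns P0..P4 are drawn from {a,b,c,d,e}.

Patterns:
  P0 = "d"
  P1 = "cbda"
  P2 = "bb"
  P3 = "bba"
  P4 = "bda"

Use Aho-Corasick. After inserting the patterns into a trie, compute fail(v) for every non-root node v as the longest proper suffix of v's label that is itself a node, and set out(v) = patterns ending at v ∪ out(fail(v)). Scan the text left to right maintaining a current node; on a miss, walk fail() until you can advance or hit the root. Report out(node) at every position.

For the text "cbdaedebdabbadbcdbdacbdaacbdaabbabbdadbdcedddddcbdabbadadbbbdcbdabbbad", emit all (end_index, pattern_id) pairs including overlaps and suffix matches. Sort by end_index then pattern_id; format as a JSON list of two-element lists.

Build:
Trie (insert patterns):
  0='ε' goto b→6 c→2 d→1
  1='d' goto ·  [P0 ends]
  2='c' goto b→3
  3='cb' goto d→4
  4='cbd' goto a→5
  5='cbda' goto ·  [P1 ends]
  6='b' goto b→7 d→9
  7='bb' goto a→8  [P2 ends]
  8='bba' goto ·  [P3 ends]
  9='bd' goto a→10
  10='bda' goto ·  [P4 ends]

Failure links (BFS by depth):
  n1('d'): parent n0 fail=0; on 'd' 0 → fail=0;  out {0}∪∅={0}
  n2('c'): parent n0 fail=0; on 'c' 0 → fail=0;  out ∅∪∅=∅
  n6('b'): parent n0 fail=0; on 'b' 0 → fail=0;  out ∅∪∅=∅
  n3('cb'): parent n2 fail=0; on 'b' 0 → fail=6;  out ∅∪∅=∅
  n7('bb'): parent n6 fail=0; on 'b' 0 → fail=6;  out {2}∪∅={2}
  n9('bd'): parent n6 fail=0; on 'd' 0 → fail=1;  out ∅∪{0}={0}
  n4('cbd'): parent n3 fail=6; on 'd' 6 → fail=9;  out ∅∪{0}={0}
  n8('bba'): parent n7 fail=6; on 'a' 6→0 → fail=0;  out {3}∪∅={3}
  n10('bda'): parent n9 fail=1; on 'a' 1→0 → fail=0;  out {4}∪∅={4}
  n5('cbda'): parent n4 fail=9; on 'a' 9 → fail=10;  out {1}∪{4}={1,4}

Scan:
i=0 'c': node 0→2
i=1 'b': node 2→3
i=2 'd': node 3→4  → match P0@[2:2]
i=3 'a': node 4→5  → match P1@[0:3],P4@[1:3]
i=4 'e': node 5→0 (fail-walked)
i=5 'd': node 0→1  → match P0@[5:5]
i=6 'e': node 1→0 (fail-walked)
i=7 'b': node 0→6
i=8 'd': node 6→9  → match P0@[8:8]
i=9 'a': node 9→10  → match P4@[7:9]
i=10 'b': node 10→6 (fail-walked)
i=11 'b': node 6→7  → match P2@[10:11]
i=12 'a': node 7→8  → match P3@[10:12]
i=13 'd': node 8→1 (fail-walked)  → match P0@[13:13]
i=14 'b': node 1→6 (fail-walked)
i=15 'c': node 6→2 (fail-walked)
i=16 'd': node 2→1 (fail-walked)  → match P0@[16:16]
i=17 'b': node 1→6 (fail-walked)
i=18 'd': node 6→9  → match P0@[18:18]
i=19 'a': node 9→10  → match P4@[17:19]
i=20 'c': node 10→2 (fail-walked)
i=21 'b': node 2→3
i=22 'd': node 3→4  → match P0@[22:22]
i=23 'a': node 4→5  → match P1@[20:23],P4@[21:23]
i=24 'a': node 5→0 (fail-walked)
i=25 'c': node 0→2
i=26 'b': node 2→3
i=27 'd': node 3→4  → match P0@[27:27]
i=28 'a': node 4→5  → match P1@[25:28],P4@[26:28]
i=29 'a': node 5→0 (fail-walked)
i=30 'b': node 0→6
i=31 'b': node 6→7  → match P2@[30:31]
i=32 'a': node 7→8  → match P3@[30:32]
i=33 'b': node 8→6 (fail-walked)
i=34 'b': node 6→7  → match P2@[33:34]
i=35 'd': node 7→9 (fail-walked)  → match P0@[35:35]
i=36 'a': node 9→10  → match P4@[34:36]
i=37 'd': node 10→1 (fail-walked)  → match P0@[37:37]
i=38 'b': node 1→6 (fail-walked)
i=39 'd': node 6→9  → match P0@[39:39]
i=40 'c': node 9→2 (fail-walked)
i=41 'e': node 2→0 (fail-walked)
i=42 'd': node 0→1  → match P0@[42:42]
i=43 'd': node 1→1 (fail-walked)  → match P0@[43:43]
i=44 'd': node 1→1 (fail-walked)  → match P0@[44:44]
i=45 'd': node 1→1 (fail-walked)  → match P0@[45:45]
i=46 'd': node 1→1 (fail-walked)  → match P0@[46:46]
i=47 'c': node 1→2 (fail-walked)
i=48 'b': node 2→3
i=49 'd': node 3→4  → match P0@[49:49]
i=50 'a': node 4→5  → match P1@[47:50],P4@[48:50]
i=51 'b': node 5→6 (fail-walked)
i=52 'b': node 6→7  → match P2@[51:52]
i=53 'a': node 7→8  → match P3@[51:53]
i=54 'd': node 8→1 (fail-walked)  → match P0@[54:54]
i=55 'a': node 1→0 (fail-walked)
i=56 'd': node 0→1  → match P0@[56:56]
i=57 'b': node 1→6 (fail-walked)
i=58 'b': node 6→7  → match P2@[57:58]
i=59 'b': node 7→7 (fail-walked)  → match P2@[58:59]
i=60 'd': node 7→9 (fail-walked)  → match P0@[60:60]
i=61 'c': node 9→2 (fail-walked)
i=62 'b': node 2→3
i=63 'd': node 3→4  → match P0@[63:63]
i=64 'a': node 4→5  → match P1@[61:64],P4@[62:64]
i=65 'b': node 5→6 (fail-walked)
i=66 'b': node 6→7  → match P2@[65:66]
i=67 'b': node 7→7 (fail-walked)  → match P2@[66:67]
i=68 'a': node 7→8  → match P3@[66:68]
i=69 'd': node 8→1 (fail-walked)  → match P0@[69:69]

Result: [[2,0],[3,1],[3,4],[5,0],[8,0],[9,4],[11,2],[12,3],[13,0],[16,0],[18,0],[19,4],[22,0],[23,1],[23,4],[27,0],[28,1],[28,4],[31,2],[32,3],[34,2],[35,0],[36,4],[37,0],[39,0],[42,0],[43,0],[44,0],[45,0],[46,0],[49,0],[50,1],[50,4],[52,2],[53,3],[54,0],[56,0],[58,2],[59,2],[60,0],[63,0],[64,1],[64,4],[66,2],[67,2],[68,3],[69,0]]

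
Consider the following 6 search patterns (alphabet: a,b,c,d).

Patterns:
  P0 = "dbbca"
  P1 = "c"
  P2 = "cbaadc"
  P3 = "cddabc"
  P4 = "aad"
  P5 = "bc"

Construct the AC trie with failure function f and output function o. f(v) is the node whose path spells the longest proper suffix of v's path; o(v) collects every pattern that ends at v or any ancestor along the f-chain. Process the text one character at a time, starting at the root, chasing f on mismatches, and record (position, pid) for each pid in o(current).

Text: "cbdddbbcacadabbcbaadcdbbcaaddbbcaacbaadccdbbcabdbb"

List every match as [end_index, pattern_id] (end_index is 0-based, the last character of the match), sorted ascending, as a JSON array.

Build automaton:
Trie (insert patterns):
  0='ε' goto a→17 b→20 c→6 d→1
  1='d' goto b→2
  2='db' goto b→3
  3='dbb' goto c→4
  4='dbbc' goto a→5
  5='dbbca' goto ·  [P0 ends]
  6='c' goto b→7 d→12  [P1 ends]
  7='cb' goto a→8
  8='cba' goto a→9
  9='cbaa' goto d→10
  10='cbaad' goto c→11
  11='cbaadc' goto ·  [P2 ends]
  12='cd' goto d→13
  13='cdd' goto a→14
  14='cdda' goto b→15
  15='cddab' goto c→16
  16='cddabc' goto ·  [P3 ends]
  17='a' goto a→18
  18='aa' goto d→19
  19='aad' goto ·  [P4 ends]
  20='b' goto c→21
  21='bc' goto ·  [P5 ends]

BFS fail/out derivation:
  fail(1) 'd': from fail(0)=0 chase 'd': 0 ⇒ 0;  out=∅∪out(0)=∅
  fail(6) 'c': from fail(0)=0 chase 'c': 0 ⇒ 0;  out={1}∪out(0)={1}
  fail(17) 'a': from fail(0)=0 chase 'a': 0 ⇒ 0;  out=∅∪out(0)=∅
  fail(20) 'b': from fail(0)=0 chase 'b': 0 ⇒ 0;  out=∅∪out(0)=∅
  fail(2) 'db': from fail(1)=0 chase 'b': 0 ⇒ 20;  out=∅∪out(20)=∅
  fail(7) 'cb': from fail(6)=0 chase 'b': 0 ⇒ 20;  out=∅∪out(20)=∅
  fail(12) 'cd': from fail(6)=0 chase 'd': 0 ⇒ 1;  out=∅∪out(1)=∅
  fail(18) 'aa': from fail(17)=0 chase 'a': 0 ⇒ 17;  out=∅∪out(17)=∅
  fail(21) 'bc': from fail(20)=0 chase 'c': 0 ⇒ 6;  out={5}∪out(6)={1,5}
  fail(3) 'dbb': from fail(2)=20 chase 'b': 20→0 ⇒ 20;  out=∅∪out(20)=∅
  fail(8) 'cba': from fail(7)=20 chase 'a': 20→0 ⇒ 17;  out=∅∪out(17)=∅
  fail(13) 'cdd': from fail(12)=1 chase 'd': 1→0 ⇒ 1;  out=∅∪out(1)=∅
  fail(19) 'aad': from fail(18)=17 chase 'd': 17→0 ⇒ 1;  out={4}∪out(1)={4}
  fail(4) 'dbbc': from fail(3)=20 chase 'c': 20 ⇒ 21;  out=∅∪out(21)={1,5}
  fail(9) 'cbaa': from fail(8)=17 chase 'a': 17 ⇒ 18;  out=∅∪out(18)=∅
  fail(14) 'cdda': from fail(13)=1 chase 'a': 1→0 ⇒ 17;  out=∅∪out(17)=∅
  fail(5) 'dbbca': from fail(4)=21 chase 'a': 21→6→0 ⇒ 17;  out={0}∪out(17)={0}
  fail(10) 'cbaad': from fail(9)=18 chase 'd': 18 ⇒ 19;  out=∅∪out(19)={4}
  fail(15) 'cddab': from fail(14)=17 chase 'b': 17→0 ⇒ 20;  out=∅∪out(20)=∅
  fail(11) 'cbaadc': from fail(10)=19 chase 'c': 19→1→0 ⇒ 6;  out={2}∪out(6)={1,2}
  fail(16) 'cddabc': from fail(15)=20 chase 'c': 20 ⇒ 21;  out={3}∪out(21)={1,3,5}

Text stream:
i=0 'c': node 0→6  → match P1@[0:0]
i=1 'b': node 6→7
i=2 'd': node 7→1 (fail-walked)
i=3 'd': node 1→1 (fail-walked)
i=4 'd': node 1→1 (fail-walked)
i=5 'b': node 1→2
i=6 'b': node 2→3
i=7 'c': node 3→4  → match P1@[7:7],P5@[6:7]
i=8 'a': node 4→5  → match P0@[4:8]
i=9 'c': node 5→6 (fail-walked)  → match P1@[9:9]
i=10 'a': node 6→17 (fail-walked)
i=11 'd': node 17→1 (fail-walked)
i=12 'a': node 1→17 (fail-walked)
i=13 'b': node 17→20 (fail-walked)
i=14 'b': node 20→20 (fail-walked)
i=15 'c': node 20→21  → match P1@[15:15],P5@[14:15]
i=16 'b': node 21→7 (fail-walked)
i=17 'a': node 7→8
i=18 'a': node 8→9
i=19 'd': node 9→10  → match P4@[17:19]
i=20 'c': node 10→11  → match P1@[20:20],P2@[15:20]
i=21 'd': node 11→12 (fail-walked)
i=22 'b': node 12→2 (fail-walked)
i=23 'b': node 2→3
i=24 'c': node 3→4  → match P1@[24:24],P5@[23:24]
i=25 'a': node 4→5  → match P0@[21:25]
i=26 'a': node 5→18 (fail-walked)
i=27 'd': node 18→19  → match P4@[25:27]
i=28 'd': node 19→1 (fail-walked)
i=29 'b': node 1→2
i=30 'b': node 2→3
i=31 'c': node 3→4  → match P1@[31:31],P5@[30:31]
i=32 'a': node 4→5  → match P0@[28:32]
i=33 'a': node 5→18 (fail-walked)
i=34 'c': node 18→6 (fail-walked)  → match P1@[34:34]
i=35 'b': node 6→7
i=36 'a': node 7→8
i=37 'a': node 8→9
i=38 'd': node 9→10  → match P4@[36:38]
i=39 'c': node 10→11  → match P1@[39:39],P2@[34:39]
i=40 'c': node 11→6 (fail-walked)  → match P1@[40:40]
i=41 'd': node 6→12
i=42 'b': node 12→2 (fail-walked)
i=43 'b': node 2→3
i=44 'c': node 3→4  → match P1@[44:44],P5@[43:44]
i=45 'a': node 4→5  → match P0@[41:45]
i=46 'b': node 5→20 (fail-walked)
i=47 'd': node 20→1 (fail-walked)
i=48 'b': node 1→2
i=49 'b': node 2→3

All matches (sorted): [[0,1],[7,1],[7,5],[8,0],[9,1],[15,1],[15,5],[19,4],[20,1],[20,2],[24,1],[24,5],[25,0],[27,4],[31,1],[31,5],[32,0],[34,1],[38,4],[39,1],[39,2],[40,1],[44,1],[44,5],[45,0]]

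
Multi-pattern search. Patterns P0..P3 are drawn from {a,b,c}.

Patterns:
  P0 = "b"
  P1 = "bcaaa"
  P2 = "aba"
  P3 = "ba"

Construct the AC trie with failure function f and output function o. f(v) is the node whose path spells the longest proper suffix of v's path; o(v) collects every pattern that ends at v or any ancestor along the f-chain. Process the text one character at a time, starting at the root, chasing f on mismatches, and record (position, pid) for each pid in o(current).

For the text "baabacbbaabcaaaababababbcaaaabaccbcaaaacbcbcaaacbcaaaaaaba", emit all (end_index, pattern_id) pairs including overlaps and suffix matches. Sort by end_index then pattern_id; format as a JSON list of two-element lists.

Build automaton:
Trie nodes:
  n0 'ε': a→6 b→1
  n1 'b': a→9 c→2  [P0 ends]
  n2 'bc': a→3
  n3 'bca': a→4
  n4 'bcaa': a→5
  n5 'bcaaa': ·  [P1 ends]
  n6 'a': b→7
  n7 'ab': a→8
  n8 'aba': ·  [P2 ends]
  n9 'ba': ·  [P3 ends]

Failure links (BFS by depth):
  n1('b'): parent n0 fail=0; on 'b' 0 → fail=0;  out {0}∪∅={0}
  n6('a'): parent n0 fail=0; on 'a' 0 → fail=0;  out ∅∪∅=∅
  n2('bc'): parent n1 fail=0; on 'c' 0 → fail=0;  out ∅∪∅=∅
  n7('ab'): parent n6 fail=0; on 'b' 0 → fail=1;  out ∅∪{0}={0}
  n9('ba'): parent n1 fail=0; on 'a' 0 → fail=6;  out {3}∪∅={3}
  n3('bca'): parent n2 fail=0; on 'a' 0 → fail=6;  out ∅∪∅=∅
  n8('aba'): parent n7 fail=1; on 'a' 1 → fail=9;  out {2}∪{3}={2,3}
  n4('bcaa'): parent n3 fail=6; on 'a' 6→0 → fail=6;  out ∅∪∅=∅
  n5('bcaaa'): parent n4 fail=6; on 'a' 6→0 → fail=6;  out {1}∪∅={1}

Run:
pos 0 'b': at 1  ** P0@[0:0]
pos 1 'a': at 9  ** P3@[0:1]
pos 2 'a': at 6 (via fail)
pos 3 'b': at 7  ** P0@[3:3]
pos 4 'a': at 8  ** P2@[2:4],P3@[3:4]
pos 5 'c': at 0 (via fail)
pos 6 'b': at 1  ** P0@[6:6]
pos 7 'b': at 1 (via fail)  ** P0@[7:7]
pos 8 'a': at 9  ** P3@[7:8]
pos 9 'a': at 6 (via fail)
pos 10 'b': at 7  ** P0@[10:10]
pos 11 'c': at 2 (via fail)
pos 12 'a': at 3
pos 13 'a': at 4
pos 14 'a': at 5  ** P1@[10:14]
pos 15 'a': at 6 (via fail)
pos 16 'b': at 7  ** P0@[16:16]
pos 17 'a': at 8  ** P2@[15:17],P3@[16:17]
pos 18 'b': at 7 (via fail)  ** P0@[18:18]
pos 19 'a': at 8  ** P2@[17:19],P3@[18:19]
pos 20 'b': at 7 (via fail)  ** P0@[20:20]
pos 21 'a': at 8  ** P2@[19:21],P3@[20:21]
pos 22 'b': at 7 (via fail)  ** P0@[22:22]
pos 23 'b': at 1 (via fail)  ** P0@[23:23]
pos 24 'c': at 2
pos 25 'a': at 3
pos 26 'a': at 4
pos 27 'a': at 5  ** P1@[23:27]
pos 28 'a': at 6 (via fail)
pos 29 'b': at 7  ** P0@[29:29]
pos 30 'a': at 8  ** P2@[28:30],P3@[29:30]
pos 31 'c': at 0 (via fail)
pos 32 'c': at 0
pos 33 'b': at 1  ** P0@[33:33]
pos 34 'c': at 2
pos 35 'a': at 3
pos 36 'a': at 4
pos 37 'a': at 5  ** P1@[33:37]
pos 38 'a': at 6 (via fail)
pos 39 'c': at 0 (via fail)
pos 40 'b': at 1  ** P0@[40:40]
pos 41 'c': at 2
pos 42 'b': at 1 (via fail)  ** P0@[42:42]
pos 43 'c': at 2
pos 44 'a': at 3
pos 45 'a': at 4
pos 46 'a': at 5  ** P1@[42:46]
pos 47 'c': at 0 (via fail)
pos 48 'b': at 1  ** P0@[48:48]
pos 49 'c': at 2
pos 50 'a': at 3
pos 51 'a': at 4
pos 52 'a': at 5  ** P1@[48:52]
pos 53 'a': at 6 (via fail)
pos 54 'a': at 6 (via fail)
pos 55 'a': at 6 (via fail)
pos 56 'b': at 7  ** P0@[56:56]
pos 57 'a': at 8  ** P2@[55:57],P3@[56:57]

Result: [[0,0],[1,3],[3,0],[4,2],[4,3],[6,0],[7,0],[8,3],[10,0],[14,1],[16,0],[17,2],[17,3],[18,0],[19,2],[19,3],[20,0],[21,2],[21,3],[22,0],[23,0],[27,1],[29,0],[30,2],[30,3],[33,0],[37,1],[40,0],[42,0],[46,1],[48,0],[52,1],[56,0],[57,2],[57,3]]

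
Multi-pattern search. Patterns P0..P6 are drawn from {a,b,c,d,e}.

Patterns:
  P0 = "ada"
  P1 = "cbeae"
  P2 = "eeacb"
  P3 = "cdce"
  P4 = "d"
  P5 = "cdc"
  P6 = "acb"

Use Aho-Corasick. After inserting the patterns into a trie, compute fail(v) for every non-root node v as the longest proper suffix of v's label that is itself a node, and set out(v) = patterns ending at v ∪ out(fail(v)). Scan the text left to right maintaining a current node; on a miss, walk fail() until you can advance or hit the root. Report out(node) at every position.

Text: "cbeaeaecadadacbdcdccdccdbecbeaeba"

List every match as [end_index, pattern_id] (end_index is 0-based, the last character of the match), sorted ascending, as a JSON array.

Build:
Trie nodes:
  0='ε' goto a→1 c→4 d→17 e→9
  1='a' goto c→18 d→2
  2='ad' goto a→3
  3='ada' goto ·  ←P0
  4='c' goto b→5 d→14
  5='cb' goto e→6
  6='cbe' goto a→7
  7='cbea' goto e→8
  8='cbeae' goto ·  ←P1
  9='e' goto e→10
  10='ee' goto a→11
  11='eea' goto c→12
  12='eeac' goto b→13
  13='eeacb' goto ·  ←P2
  14='cd' goto c→15
  15='cdc' goto e→16  ←P5
  16='cdce' goto ·  ←P3
  17='d' goto ·  ←P4
  18='ac' goto b→19
  19='acb' goto ·  ←P6

BFS fail/out derivation:
  n1('a'): parent n0 fail=0; on 'a' 0 → fail=0;  out ∅∪∅=∅
  n4('c'): parent n0 fail=0; on 'c' 0 → fail=0;  out ∅∪∅=∅
  n9('e'): parent n0 fail=0; on 'e' 0 → fail=0;  out ∅∪∅=∅
  n17('d'): parent n0 fail=0; on 'd' 0 → fail=0;  out {4}∪∅={4}
  n2('ad'): parent n1 fail=0; on 'd' 0 → fail=17;  out ∅∪{4}={4}
  n5('cb'): parent n4 fail=0; on 'b' 0 → fail=0;  out ∅∪∅=∅
  n10('ee'): parent n9 fail=0; on 'e' 0 → fail=9;  out ∅∪∅=∅
  n14('cd'): parent n4 fail=0; on 'd' 0 → fail=17;  out ∅∪{4}={4}
  n18('ac'): parent n1 fail=0; on 'c' 0 → fail=4;  out ∅∪∅=∅
  n3('ada'): parent n2 fail=17; on 'a' 17→0 → fail=1;  out {0}∪∅={0}
  n6('cbe'): parent n5 fail=0; on 'e' 0 → fail=9;  out ∅∪∅=∅
  n11('eea'): parent n10 fail=9; on 'a' 9→0 → fail=1;  out ∅∪∅=∅
  n15('cdc'): parent n14 fail=17; on 'c' 17→0 → fail=4;  out {5}∪∅={5}
  n19('acb'): parent n18 fail=4; on 'b' 4 → fail=5;  out {6}∪∅={6}
  n7('cbea'): parent n6 fail=9; on 'a' 9→0 → fail=1;  out ∅∪∅=∅
  n12('eeac'): parent n11 fail=1; on 'c' 1 → fail=18;  out ∅∪∅=∅
  n16('cdce'): parent n15 fail=4; on 'e' 4→0 → fail=9;  out {3}∪∅={3}
  n8('cbeae'): parent n7 fail=1; on 'e' 1→0 → fail=9;  out {1}∪∅={1}
  n13('eeacb'): parent n12 fail=18; on 'b' 18 → fail=19;  out {2}∪{6}={2,6}

Text stream:
pos 0 'c': at 4
pos 1 'b': at 5
pos 2 'e': at 6
pos 3 'a': at 7
pos 4 'e': at 8  ** P1@[0:4]
pos 5 'a': at 1 (fail-walked)
pos 6 'e': at 9 (fail-walked)
pos 7 'c': at 4 (fail-walked)
pos 8 'a': at 1 (fail-walked)
pos 9 'd': at 2  ** P4@[9:9]
pos 10 'a': at 3  ** P0@[8:10]
pos 11 'd': at 2 (fail-walked)  ** P4@[11:11]
pos 12 'a': at 3  ** P0@[10:12]
pos 13 'c': at 18 (fail-walked)
pos 14 'b': at 19  ** P6@[12:14]
pos 15 'd': at 17 (fail-walked)  ** P4@[15:15]
pos 16 'c': at 4 (fail-walked)
pos 17 'd': at 14  ** P4@[17:17]
pos 18 'c': at 15  ** P5@[16:18]
pos 19 'c': at 4 (fail-walked)
pos 20 'd': at 14  ** P4@[20:20]
pos 21 'c': at 15  ** P5@[19:21]
pos 22 'c': at 4 (fail-walked)
pos 23 'd': at 14  ** P4@[23:23]
pos 24 'b': at 0 (fail-walked)
pos 25 'e': at 9
pos 26 'c': at 4 (fail-walked)
pos 27 'b': at 5
pos 28 'e': at 6
pos 29 'a': at 7
pos 30 'e': at 8  ** P1@[26:30]
pos 31 'b': at 0 (fail-walked)
pos 32 'a': at 1

All matches (sorted): [[4,1],[9,4],[10,0],[11,4],[12,0],[14,6],[15,4],[17,4],[18,5],[20,4],[21,5],[23,4],[30,1]]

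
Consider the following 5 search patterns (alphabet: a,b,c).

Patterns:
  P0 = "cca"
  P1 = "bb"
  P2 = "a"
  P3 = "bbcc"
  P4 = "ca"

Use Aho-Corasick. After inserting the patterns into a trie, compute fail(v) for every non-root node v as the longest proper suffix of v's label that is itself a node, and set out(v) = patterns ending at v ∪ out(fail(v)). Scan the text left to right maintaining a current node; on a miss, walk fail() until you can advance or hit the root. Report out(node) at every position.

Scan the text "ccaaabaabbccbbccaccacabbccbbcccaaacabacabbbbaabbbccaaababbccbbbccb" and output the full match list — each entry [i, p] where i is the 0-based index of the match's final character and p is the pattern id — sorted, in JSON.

Build automaton:
Trie nodes:
  n0 'ε': a→6 b→4 c→1
  n1 'c': a→9 c→2
  n2 'cc': a→3
  n3 'cca': ·  ←P0
  n4 'b': b→5
  n5 'bb': c→7  ←P1
  n6 'a': ·  ←P2
  n7 'bbc': c→8
  n8 'bbcc': ·  ←P3
  n9 'ca': ·  ←P4

Failure links (BFS by depth):
  fail(1) 'c': from fail(0)=0 chase 'c': 0 ⇒ 0;  out=∅∪out(0)=∅
  fail(4) 'b': from fail(0)=0 chase 'b': 0 ⇒ 0;  out=∅∪out(0)=∅
  fail(6) 'a': from fail(0)=0 chase 'a': 0 ⇒ 0;  out={2}∪out(0)={2}
  fail(2) 'cc': from fail(1)=0 chase 'c': 0 ⇒ 1;  out=∅∪out(1)=∅
  fail(5) 'bb': from fail(4)=0 chase 'b': 0 ⇒ 4;  out={1}∪out(4)={1}
  fail(9) 'ca': from fail(1)=0 chase 'a': 0 ⇒ 6;  out={4}∪out(6)={2,4}
  fail(3) 'cca': from fail(2)=1 chase 'a': 1 ⇒ 9;  out={0}∪out(9)={0,2,4}
  fail(7) 'bbc': from fail(5)=4 chase 'c': 4→0 ⇒ 1;  out=∅∪out(1)=∅
  fail(8) 'bbcc': from fail(7)=1 chase 'c': 1 ⇒ 2;  out={3}∪out(2)={3}

Scan:
[0] read 'c'  n0⇒n1
[1] read 'c'  n1⇒n2
[2] read 'a'  n2⇒n3  emit P0@[0:2],P2@[2:2],P4@[1:2]
[3] read 'a'  n3⇒n6 (via fail)  emit P2@[3:3]
[4] read 'a'  n6⇒n6 (via fail)  emit P2@[4:4]
[5] read 'b'  n6⇒n4 (via fail)
[6] read 'a'  n4⇒n6 (via fail)  emit P2@[6:6]
[7] read 'a'  n6⇒n6 (via fail)  emit P2@[7:7]
[8] read 'b'  n6⇒n4 (via fail)
[9] read 'b'  n4⇒n5  emit P1@[8:9]
[10] read 'c'  n5⇒n7
[11] read 'c'  n7⇒n8  emit P3@[8:11]
[12] read 'b'  n8⇒n4 (via fail)
[13] read 'b'  n4⇒n5  emit P1@[12:13]
[14] read 'c'  n5⇒n7
[15] read 'c'  n7⇒n8  emit P3@[12:15]
[16] read 'a'  n8⇒n3 (via fail)  emit P0@[14:16],P2@[16:16],P4@[15:16]
[17] read 'c'  n3⇒n1 (via fail)
[18] read 'c'  n1⇒n2
[19] read 'a'  n2⇒n3  emit P0@[17:19],P2@[19:19],P4@[18:19]
[20] read 'c'  n3⇒n1 (via fail)
[21] read 'a'  n1⇒n9  emit P2@[21:21],P4@[20:21]
[22] read 'b'  n9⇒n4 (via fail)
[23] read 'b'  n4⇒n5  emit P1@[22:23]
[24] read 'c'  n5⇒n7
[25] read 'c'  n7⇒n8  emit P3@[22:25]
[26] read 'b'  n8⇒n4 (via fail)
[27] read 'b'  n4⇒n5  emit P1@[26:27]
[28] read 'c'  n5⇒n7
[29] read 'c'  n7⇒n8  emit P3@[26:29]
[30] read 'c'  n8⇒n2 (via fail)
[31] read 'a'  n2⇒n3  emit P0@[29:31],P2@[31:31],P4@[30:31]
[32] read 'a'  n3⇒n6 (via fail)  emit P2@[32:32]
[33] read 'a'  n6⇒n6 (via fail)  emit P2@[33:33]
[34] read 'c'  n6⇒n1 (via fail)
[35] read 'a'  n1⇒n9  emit P2@[35:35],P4@[34:35]
[36] read 'b'  n9⇒n4 (via fail)
[37] read 'a'  n4⇒n6 (via fail)  emit P2@[37:37]
[38] read 'c'  n6⇒n1 (via fail)
[39] read 'a'  n1⇒n9  emit P2@[39:39],P4@[38:39]
[40] read 'b'  n9⇒n4 (via fail)
[41] read 'b'  n4⇒n5  emit P1@[40:41]
[42] read 'b'  n5⇒n5 (via fail)  emit P1@[41:42]
[43] read 'b'  n5⇒n5 (via fail)  emit P1@[42:43]
[44] read 'a'  n5⇒n6 (via fail)  emit P2@[44:44]
[45] read 'a'  n6⇒n6 (via fail)  emit P2@[45:45]
[46] read 'b'  n6⇒n4 (via fail)
[47] read 'b'  n4⇒n5  emit P1@[46:47]
[48] read 'b'  n5⇒n5 (via fail)  emit P1@[47:48]
[49] read 'c'  n5⇒n7
[50] read 'c'  n7⇒n8  emit P3@[47:50]
[51] read 'a'  n8⇒n3 (via fail)  emit P0@[49:51],P2@[51:51],P4@[50:51]
[52] read 'a'  n3⇒n6 (via fail)  emit P2@[52:52]
[53] read 'a'  n6⇒n6 (via fail)  emit P2@[53:53]
[54] read 'b'  n6⇒n4 (via fail)
[55] read 'a'  n4⇒n6 (via fail)  emit P2@[55:55]
[56] read 'b'  n6⇒n4 (via fail)
[57] read 'b'  n4⇒n5  emit P1@[56:57]
[58] read 'c'  n5⇒n7
[59] read 'c'  n7⇒n8  emit P3@[56:59]
[60] read 'b'  n8⇒n4 (via fail)
[61] read 'b'  n4⇒n5  emit P1@[60:61]
[62] read 'b'  n5⇒n5 (via fail)  emit P1@[61:62]
[63] read 'c'  n5⇒n7
[64] read 'c'  n7⇒n8  emit P3@[61:64]
[65] read 'b'  n8⇒n4 (via fail)

Result: [[2,0],[2,2],[2,4],[3,2],[4,2],[6,2],[7,2],[9,1],[11,3],[13,1],[15,3],[16,0],[16,2],[16,4],[19,0],[19,2],[19,4],[21,2],[21,4],[23,1],[25,3],[27,1],[29,3],[31,0],[31,2],[31,4],[32,2],[33,2],[35,2],[35,4],[37,2],[39,2],[39,4],[41,1],[42,1],[43,1],[44,2],[45,2],[47,1],[48,1],[50,3],[51,0],[51,2],[51,4],[52,2],[53,2],[55,2],[57,1],[59,3],[61,1],[62,1],[64,3]]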